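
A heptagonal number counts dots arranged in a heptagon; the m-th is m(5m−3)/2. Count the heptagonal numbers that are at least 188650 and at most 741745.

The n-th heptagonal number is n(5n−3)/2.
Smallest index with value ≥ 188650: n = 275 (giving 188650).
Largest index with value ≤ 741745: n = 545 (giving 741745).
Indices 275 through 545: 271 terms.

271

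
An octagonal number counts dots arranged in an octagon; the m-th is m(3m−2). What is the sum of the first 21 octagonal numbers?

Σ i(3i−2) = 3Σi² − 2Σi over i = 1..21.
Σi = 231 and Σi² = 3311.
3·3311 − 2·231 = 9471.

9471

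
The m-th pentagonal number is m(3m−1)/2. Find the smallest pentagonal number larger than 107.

Solve n(3n−1)/2 > 107 for integer n.
The largest n with value ≤ 107 is 8 (since 92 ≤ 107 < 117), so the first above is n = 9, value 117.

117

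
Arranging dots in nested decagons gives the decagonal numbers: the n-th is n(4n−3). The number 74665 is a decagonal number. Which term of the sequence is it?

137

Set n(4n−3) = 74665, giving 4n² − 3n − 74665 = 0.
The discriminant is 9 + 16·74665 = 1194649, and √1194649 = 1093.
So n = (3 + 1093) / 8 = 1096/8 = 137.
Check: 137·(4·137 − 3) = 74665. ✓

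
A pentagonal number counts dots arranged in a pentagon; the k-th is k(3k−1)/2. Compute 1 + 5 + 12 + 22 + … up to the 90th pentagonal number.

368550

Σ i(3i−1)/2 = (3Σi² − Σi) / 2 over i = 1..90.
Σi = 4095 and Σi² = 247065.
(3·247065 − 1·4095) / 2 = 737100/2 = 368550.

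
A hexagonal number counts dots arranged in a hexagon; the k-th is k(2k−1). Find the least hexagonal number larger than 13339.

13366

Solve n(2n−1) > 13339 for integer n.
The largest n with value ≤ 13339 is 81 (since 13041 ≤ 13339 < 13366), so the first above is n = 82, value 13366.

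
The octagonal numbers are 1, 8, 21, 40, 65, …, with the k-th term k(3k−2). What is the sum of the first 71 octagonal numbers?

Σ i(3i−2) = 3Σi² − 2Σi over i = 1..71.
Σi = 2556 and Σi² = 121836.
3·121836 − 2·2556 = 360396.

360396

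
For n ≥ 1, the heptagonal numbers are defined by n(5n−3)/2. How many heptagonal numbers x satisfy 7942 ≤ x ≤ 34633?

62

The n-th heptagonal number is n(5n−3)/2.
Smallest index with value ≥ 7942: n = 57 (giving 8037).
Largest index with value ≤ 34633: n = 118 (giving 34633).
Indices 57 through 118: 62 terms.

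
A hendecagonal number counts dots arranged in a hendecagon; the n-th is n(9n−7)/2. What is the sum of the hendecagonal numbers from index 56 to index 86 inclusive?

706676

Σ i(9i−7)/2 = (9Σi² − 7Σi) / 2 over i = 56..86.
Σi = 3741 − 1540 = 2201 and Σi² = 215731 − 56980 = 158751.
(9·158751 − 7·2201) / 2 = 1413352/2 = 706676.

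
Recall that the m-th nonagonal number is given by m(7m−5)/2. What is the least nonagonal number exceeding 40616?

41311

Solve n(7n−5)/2 > 40616 for integer n.
The largest n with value ≤ 40616 is 108 (since 40554 ≤ 40616 < 41311), so the first above is n = 109, value 41311.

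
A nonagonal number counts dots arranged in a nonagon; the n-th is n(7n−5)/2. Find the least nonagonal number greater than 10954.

11229

Solve n(7n−5)/2 > 10954 for integer n.
The largest n with value ≤ 10954 is 56 (since 10836 ≤ 10954 < 11229), so the first above is n = 57, value 11229.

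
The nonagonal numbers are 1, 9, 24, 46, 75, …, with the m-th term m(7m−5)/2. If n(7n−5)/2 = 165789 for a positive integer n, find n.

Set n(7n−5)/2 = 165789, giving 7n² − 5n − 331578 = 0.
The discriminant is 25 + 56·165789 = 9284209, and √9284209 = 3047.
So n = (5 + 3047) / 14 = 3052/14 = 218.

218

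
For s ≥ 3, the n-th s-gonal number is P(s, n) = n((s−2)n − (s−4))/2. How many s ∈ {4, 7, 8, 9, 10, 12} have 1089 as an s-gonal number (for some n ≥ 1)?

s = 4: P(4, 33) = 1089. ✓
s = 7: P(7, 21) = 1071 and P(7, 22) = 1177; 1089 is not s-gonal.
s = 8: P(8, 19) = 1045 and P(8, 20) = 1160; 1089 is not s-gonal.
s = 9: P(9, 18) = 1089. ✓
s = 10: P(10, 16) = 976 and P(10, 17) = 1105; 1089 is not s-gonal.
s = 12: P(12, 15) = 1065 and P(12, 16) = 1216; 1089 is not s-gonal.
Hits: s ∈ {4, 9} → 2.

2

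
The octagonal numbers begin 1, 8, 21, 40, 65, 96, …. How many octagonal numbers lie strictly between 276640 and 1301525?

The n-th octagonal number is n(3n−2).
Smallest index with value > 276640: n = 305 (giving 278465).
Largest index with value < 1301525: n = 658 (giving 1297576).
Indices 305 through 658: 354 terms.

354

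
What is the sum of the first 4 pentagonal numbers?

Σ i(3i−1)/2 = (3Σi² − Σi) / 2 over i = 1..4.
Σi = 10 and Σi² = 30.
(3·30 − 1·10) / 2 = 80/2 = 40.

40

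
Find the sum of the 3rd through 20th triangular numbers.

1536

Σ i(i+1)/2 = (Σi² + Σi) / 2 over i = 3..20.
Σi = 210 − 3 = 207 and Σi² = 2870 − 5 = 2865.
(1·2865 + 1·207) / 2 = 3072/2 = 1536.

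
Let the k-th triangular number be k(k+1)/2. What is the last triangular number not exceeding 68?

66

Solve n(n+1)/2 ≤ 68 for integer n.
n = 11 gives 66 ≤ 68, while n = 12 gives 78 > 68; so the answer is 66.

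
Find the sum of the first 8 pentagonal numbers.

Σ i(3i−1)/2 = (3Σi² − Σi) / 2 over i = 1..8.
Σi = 36 and Σi² = 204.
(3·204 − 1·36) / 2 = 576/2 = 288.

288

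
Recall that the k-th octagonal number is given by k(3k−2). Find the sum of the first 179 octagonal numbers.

Σ i(3i−2) = 3Σi² − 2Σi over i = 1..179.
Σi = 16110 and Σi² = 1927830.
3·1927830 − 2·16110 = 5751270.

5751270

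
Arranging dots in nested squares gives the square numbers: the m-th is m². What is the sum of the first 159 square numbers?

1352560

Σ_{i=1}^{159} i² = 159·160·319/6 = 1352560.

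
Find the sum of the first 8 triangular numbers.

120

Σ i(i+1)/2 = (Σi² + Σi) / 2 over i = 1..8.
Σi = 36 and Σi² = 204.
(1·204 + 1·36) / 2 = 240/2 = 120.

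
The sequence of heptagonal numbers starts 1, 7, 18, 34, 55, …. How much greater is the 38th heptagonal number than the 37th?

Consecutive heptagonal numbers differ by 5n − 4: here 5·38 − 4 = 186.

186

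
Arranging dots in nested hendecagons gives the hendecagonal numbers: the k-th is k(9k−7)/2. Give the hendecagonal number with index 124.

The 124th hendecagonal number is n(9n−7)/2 with n = 124.
124·(9·124 − 7)/2 = 124·1109/2 = 68758.

68758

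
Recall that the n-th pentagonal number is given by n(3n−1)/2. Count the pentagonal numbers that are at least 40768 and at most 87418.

The n-th pentagonal number is n(3n−1)/2.
Smallest index with value ≥ 40768: n = 166 (giving 41251).
Largest index with value ≤ 87418: n = 241 (giving 87001).
Indices 166 through 241: 76 terms.

76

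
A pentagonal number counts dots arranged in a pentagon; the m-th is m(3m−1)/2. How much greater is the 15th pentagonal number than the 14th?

43

Consecutive pentagonal numbers differ by 3n − 2: here 3·15 − 2 = 43.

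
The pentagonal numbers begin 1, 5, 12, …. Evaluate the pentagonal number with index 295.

295·(3·295 − 1)/2 = 295·884/2 = 295·442 = 130390.

130390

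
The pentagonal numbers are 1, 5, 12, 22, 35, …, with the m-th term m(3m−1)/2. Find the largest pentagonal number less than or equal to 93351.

Solve n(3n−1)/2 ≤ 93351 for integer n.
n = 249 gives 92877 ≤ 93351, while n = 250 gives 93625 > 93351; so the answer is 92877.

92877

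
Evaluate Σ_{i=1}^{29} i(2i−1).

16675

Σ i(2i−1) = 2Σi² − Σi over i = 1..29.
Σi = 435 and Σi² = 8555.
2·8555 − 1·435 = 16675.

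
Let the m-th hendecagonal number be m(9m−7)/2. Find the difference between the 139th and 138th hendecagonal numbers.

Consecutive hendecagonal numbers differ by 9n − 8: here 9·139 − 8 = 1243.

1243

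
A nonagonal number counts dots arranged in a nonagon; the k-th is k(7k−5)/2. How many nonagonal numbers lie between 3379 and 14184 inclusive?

The n-th nonagonal number is n(7n−5)/2.
Smallest index with value ≥ 3379: n = 32 (giving 3504).
Largest index with value ≤ 14184: n = 64 (giving 14176).
Indices 32 through 64: 33 terms.

33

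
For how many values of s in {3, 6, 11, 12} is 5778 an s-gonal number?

2

s = 3: P(3, 107) = 5778. ✓
s = 6: P(6, 54) = 5778. ✓
s = 11: P(11, 36) = 5706 and P(11, 37) = 6031; 5778 is not s-gonal.
s = 12: P(12, 34) = 5644 and P(12, 35) = 5985; 5778 is not s-gonal.
Hits: s ∈ {3, 6} → 2.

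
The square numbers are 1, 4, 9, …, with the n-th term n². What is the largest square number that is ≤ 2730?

Solve n² ≤ 2730 for integer n.
n = 52 gives 2704 ≤ 2730, while n = 53 gives 2809 > 2730; so the answer is 2704.

2704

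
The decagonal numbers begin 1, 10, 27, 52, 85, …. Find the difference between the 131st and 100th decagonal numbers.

131·(4·131 − 3) = 68251 and 100·(4·100 − 3) = 39700.
Difference: 68251 − 39700 = 28551.

28551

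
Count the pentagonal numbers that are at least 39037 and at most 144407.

149

The n-th pentagonal number is n(3n−1)/2.
Smallest index with value ≥ 39037: n = 162 (giving 39285).
Largest index with value ≤ 144407: n = 310 (giving 143995).
Indices 162 through 310: 149 terms.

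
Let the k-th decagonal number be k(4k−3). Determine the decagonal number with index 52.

10660

The 52nd decagonal number is n(4n−3) with n = 52.
52·(4·52 − 3) = 52·205 = 10660.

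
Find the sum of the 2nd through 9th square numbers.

284

Σ_{i=2}^{9} i² = 285 − 1 = 284.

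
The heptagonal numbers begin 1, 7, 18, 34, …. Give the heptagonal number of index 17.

697

The 17th heptagonal number is n(5n−3)/2 with n = 17.
17·(5·17 − 3)/2 = 17·82/2 = 17·41 = 697.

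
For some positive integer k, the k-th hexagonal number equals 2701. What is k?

Set n(2n−1) = 2701, giving 2n² − n − 2701 = 0.
So n = (1 + 147) / 4 = 148/4 = 37.

37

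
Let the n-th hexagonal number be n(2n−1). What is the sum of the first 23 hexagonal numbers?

8372

Σ i(2i−1) = 2Σi² − Σi over i = 1..23.
Σi = 276 and Σi² = 4324.
2·4324 − 1·276 = 8372.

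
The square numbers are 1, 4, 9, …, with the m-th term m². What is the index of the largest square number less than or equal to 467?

21

Solve n² ≤ 467 for integer n.
n = 21 gives 441 ≤ 467, while n = 22 gives 484 > 467; so the answer is index 21.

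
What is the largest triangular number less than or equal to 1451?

1431

Solve n(n+1)/2 ≤ 1451 for integer n.
n = 53 gives 1431 ≤ 1451, while n = 54 gives 1485 > 1451; so the answer is 1431.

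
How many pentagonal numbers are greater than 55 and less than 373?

9

The n-th pentagonal number is n(3n−1)/2.
Smallest index with value > 55: n = 7 (giving 70).
Largest index with value < 373: n = 15 (giving 330).
Indices 7 through 15: 9 terms.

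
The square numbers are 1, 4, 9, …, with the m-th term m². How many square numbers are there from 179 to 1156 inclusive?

21

The n-th square number is n².
Smallest index with value ≥ 179: n = 14 (giving 196).
Largest index with value ≤ 1156: n = 34 (giving 1156).
Indices 14 through 34: 21 terms.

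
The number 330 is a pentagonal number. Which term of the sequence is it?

Set n(3n−1)/2 = 330, giving 3n² − n − 660 = 0.
So n = (1 + 89) / 6 = 90/6 = 15.

15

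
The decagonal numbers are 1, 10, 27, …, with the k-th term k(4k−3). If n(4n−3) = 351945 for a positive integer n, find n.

297

Set n(4n−3) = 351945, giving 4n² − 3n − 351945 = 0.
The discriminant is 9 + 16·351945 = 5631129, and √5631129 = 2373.
So n = (3 + 2373) / 8 = 2376/8 = 297.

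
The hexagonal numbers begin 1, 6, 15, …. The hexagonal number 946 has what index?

Set n(2n−1) = 946, giving 2n² − n − 946 = 0.
So n = (1 + 87) / 4 = 88/4 = 22.
Check: 22·(2·22 − 1) = 946. ✓

22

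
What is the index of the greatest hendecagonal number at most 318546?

Solve n(9n−7)/2 ≤ 318546 for integer n.
n = 266 gives 317471 ≤ 318546, while n = 267 gives 319866 > 318546; so the answer is index 266.

266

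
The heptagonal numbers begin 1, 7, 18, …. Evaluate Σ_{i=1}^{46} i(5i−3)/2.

82156

Σ i(5i−3)/2 = (5Σi² − 3Σi) / 2 over i = 1..46.
Σi = 1081 and Σi² = 33511.
(5·33511 − 3·1081) / 2 = 164312/2 = 82156.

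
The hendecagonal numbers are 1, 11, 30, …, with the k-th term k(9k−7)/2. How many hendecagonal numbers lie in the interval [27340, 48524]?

26

The n-th hendecagonal number is n(9n−7)/2.
Smallest index with value ≥ 27340: n = 79 (giving 27808).
Largest index with value ≤ 48524: n = 104 (giving 48308).
Indices 79 through 104: 26 terms.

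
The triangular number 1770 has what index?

Set n(n+1)/2 = 1770, giving n² + n − 3540 = 0.
The discriminant is 1 + 8·1770 = 14161, and √14161 = 119.
So n = (-1 + 119) / 2 = 118/2 = 59.
Check: 59·60/2 = 1770. ✓

59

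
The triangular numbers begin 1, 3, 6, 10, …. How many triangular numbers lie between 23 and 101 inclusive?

7

The n-th triangular number is n(n+1)/2.
Smallest index with value ≥ 23: n = 7 (giving 28).
Largest index with value ≤ 101: n = 13 (giving 91).
Indices 7 through 13: 7 terms.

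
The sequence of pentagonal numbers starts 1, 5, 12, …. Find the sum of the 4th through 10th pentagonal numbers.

532

Σ i(3i−1)/2 = (3Σi² − Σi) / 2 over i = 4..10.
Σi = 55 − 6 = 49 and Σi² = 385 − 14 = 371.
(3·371 − 1·49) / 2 = 1064/2 = 532.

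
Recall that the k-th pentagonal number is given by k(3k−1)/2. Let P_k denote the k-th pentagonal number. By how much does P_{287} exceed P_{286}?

Consecutive pentagonal numbers differ by 3n − 2: here 3·287 − 2 = 859.

859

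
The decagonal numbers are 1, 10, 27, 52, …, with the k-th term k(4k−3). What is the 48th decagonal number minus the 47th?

377

Consecutive decagonal numbers differ by 8n − 7: here 8·48 − 7 = 377.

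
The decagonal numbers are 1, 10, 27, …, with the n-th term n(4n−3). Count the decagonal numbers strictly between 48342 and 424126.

The n-th decagonal number is n(4n−3).
Smallest index with value > 48342: n = 111 (giving 48951).
Largest index with value < 424126: n = 325 (giving 421525).
Indices 111 through 325: 215 terms.

215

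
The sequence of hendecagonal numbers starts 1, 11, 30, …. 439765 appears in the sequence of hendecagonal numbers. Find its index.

Set n(9n−7)/2 = 439765, giving 9n² − 7n − 879530 = 0.
So n = (7 + 5627) / 18 = 5634/18 = 313.

313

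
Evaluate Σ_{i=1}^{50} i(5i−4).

209525

Σ i(5i−4) = 5Σi² − 4Σi over i = 1..50.
Σi = 1275 and Σi² = 42925.
5·42925 − 4·1275 = 209525.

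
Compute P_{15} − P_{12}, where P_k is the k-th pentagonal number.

120

15·(3·15 − 1)/2 = 330 and 12·(3·12 − 1)/2 = 210.
Difference: 330 − 210 = 120.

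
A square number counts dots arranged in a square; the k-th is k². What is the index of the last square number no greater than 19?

Solve n² ≤ 19 for integer n.
n = 4 gives 16 ≤ 19, while n = 5 gives 25 > 19; so the answer is index 4.

4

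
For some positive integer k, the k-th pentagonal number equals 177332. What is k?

344

Set n(3n−1)/2 = 177332, giving 3n² − n − 354664 = 0.
The discriminant is 1 + 24·177332 = 4255969, and √4255969 = 2063.
So n = (1 + 2063) / 6 = 2064/6 = 344.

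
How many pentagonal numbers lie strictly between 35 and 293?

9

The n-th pentagonal number is n(3n−1)/2.
Smallest index with value > 35: n = 6 (giving 51).
Largest index with value < 293: n = 14 (giving 287).
Indices 6 through 14: 9 terms.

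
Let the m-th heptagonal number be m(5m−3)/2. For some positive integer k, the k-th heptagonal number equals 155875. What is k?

250

Set n(5n−3)/2 = 155875, giving 5n² − 3n − 311750 = 0.
The discriminant is 9 + 40·155875 = 6235009, and √6235009 = 2497.
So n = (3 + 2497) / 10 = 2500/10 = 250.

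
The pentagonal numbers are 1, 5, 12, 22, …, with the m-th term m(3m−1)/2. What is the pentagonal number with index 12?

The 12th pentagonal number is n(3n−1)/2 with n = 12.
12·(3·12 − 1)/2 = 12·35/2 = 210.

210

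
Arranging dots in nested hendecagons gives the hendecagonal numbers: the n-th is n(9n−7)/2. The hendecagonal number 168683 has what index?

194

Set n(9n−7)/2 = 168683, giving 9n² − 7n − 337366 = 0.
So n = (7 + 3485) / 18 = 3492/18 = 194.
Check: 194·(9·194 − 7)/2 = 168683. ✓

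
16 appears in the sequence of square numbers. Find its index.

We need n² = 16, so n = √16 = 4.
Check: 4² = 16. ✓

4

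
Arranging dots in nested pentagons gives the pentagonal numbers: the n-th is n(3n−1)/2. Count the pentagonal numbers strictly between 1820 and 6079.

28

The n-th pentagonal number is n(3n−1)/2.
Smallest index with value > 1820: n = 36 (giving 1926).
Largest index with value < 6079: n = 63 (giving 5922).
Indices 36 through 63: 28 terms.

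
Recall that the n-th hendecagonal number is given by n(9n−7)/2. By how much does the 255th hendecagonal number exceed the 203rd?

106990

255·(9·255 − 7)/2 = 291720 and 203·(9·203 − 7)/2 = 184730.
Difference: 291720 − 184730 = 106990.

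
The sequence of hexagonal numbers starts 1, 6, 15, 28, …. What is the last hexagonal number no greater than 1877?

Solve n(2n−1) ≤ 1877 for integer n.
n = 30 gives 1770 ≤ 1877, while n = 31 gives 1891 > 1877; so the answer is 1770.

1770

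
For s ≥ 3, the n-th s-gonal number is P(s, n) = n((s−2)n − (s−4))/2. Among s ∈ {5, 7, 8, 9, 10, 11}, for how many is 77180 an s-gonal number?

s = 5: P(5, 227) = 77180. ✓
s = 7: P(7, 176) = 77176 and P(7, 177) = 78057; 77180 is not s-gonal.
s = 8: P(8, 160) = 76480 and P(8, 161) = 77441; 77180 is not s-gonal.
s = 9: P(9, 148) = 76294 and P(9, 149) = 77331; 77180 is not s-gonal.
s = 10: P(10, 139) = 76867 and P(10, 140) = 77980; 77180 is not s-gonal.
s = 11: P(11, 131) = 76766 and P(11, 132) = 77946; 77180 is not s-gonal.
Hits: s ∈ {5} → 1.

1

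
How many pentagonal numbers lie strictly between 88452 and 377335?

258

The n-th pentagonal number is n(3n−1)/2.
Smallest index with value > 88452: n = 244 (giving 89182).
Largest index with value < 377335: n = 501 (giving 376251).
Indices 244 through 501: 258 terms.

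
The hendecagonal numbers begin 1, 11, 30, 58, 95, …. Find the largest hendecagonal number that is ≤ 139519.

138776

Solve n(9n−7)/2 ≤ 139519 for integer n.
n = 176 gives 138776 ≤ 139519, while n = 177 gives 140361 > 139519; so the answer is 138776.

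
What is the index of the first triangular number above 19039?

195

Solve n(n+1)/2 > 19039 for integer n.
The largest n with value ≤ 19039 is 194 (since 18915 ≤ 19039 < 19110), so the first above is n = 195, value 19110.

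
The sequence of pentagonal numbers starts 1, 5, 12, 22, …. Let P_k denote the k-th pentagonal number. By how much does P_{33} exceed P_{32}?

97

Consecutive pentagonal numbers differ by 3n − 2: here 3·33 − 2 = 97.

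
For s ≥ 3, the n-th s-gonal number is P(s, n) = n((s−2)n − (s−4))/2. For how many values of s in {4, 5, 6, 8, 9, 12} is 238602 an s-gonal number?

1

s = 4: P(4, 488) = 238144 and P(4, 489) = 239121; 238602 is not s-gonal.
s = 5: P(5, 399) = 238602. ✓
s = 6: P(6, 345) = 237705 and P(6, 346) = 239086; 238602 is not s-gonal.
s = 8: P(8, 282) = 238008 and P(8, 283) = 239701; 238602 is not s-gonal.
s = 9: P(9, 261) = 237771 and P(9, 262) = 239599; 238602 is not s-gonal.
s = 12: P(12, 218) = 236748 and P(12, 219) = 238929; 238602 is not s-gonal.
Hits: s ∈ {5} → 1.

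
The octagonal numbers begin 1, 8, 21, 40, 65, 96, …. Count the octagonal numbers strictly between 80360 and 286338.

145

The n-th octagonal number is n(3n−2).
Smallest index with value > 80360: n = 165 (giving 81345).
Largest index with value < 286338: n = 309 (giving 285825).
Indices 165 through 309: 145 terms.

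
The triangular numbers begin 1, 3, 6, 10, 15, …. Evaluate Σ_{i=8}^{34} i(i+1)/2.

Σ i(i+1)/2 = (Σi² + Σi) / 2 over i = 8..34.
Σi = 595 − 28 = 567 and Σi² = 13685 − 140 = 13545.
(1·13545 + 1·567) / 2 = 14112/2 = 7056.

7056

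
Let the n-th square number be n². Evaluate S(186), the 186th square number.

The 186th square number is n² with n = 186.
186² = 34596.

34596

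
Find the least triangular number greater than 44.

45

Solve n(n+1)/2 > 44 for integer n.
The largest n with value ≤ 44 is 8 (since 36 ≤ 44 < 45), so the first above is n = 9, value 45.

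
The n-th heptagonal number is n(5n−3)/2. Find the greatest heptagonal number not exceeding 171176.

169911

Solve n(5n−3)/2 ≤ 171176 for integer n.
n = 261 gives 169911 ≤ 171176, while n = 262 gives 171217 > 171176; so the answer is 169911.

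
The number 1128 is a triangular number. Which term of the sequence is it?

47

Set n(n+1)/2 = 1128, giving n² + n − 2256 = 0.
The discriminant is 1 + 8·1128 = 9025, and √9025 = 95.
So n = (-1 + 95) / 2 = 94/2 = 47.
Check: 47·48/2 = 1128. ✓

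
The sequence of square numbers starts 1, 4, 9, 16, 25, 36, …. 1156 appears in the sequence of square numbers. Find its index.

We need n² = 1156, so n = √1156 = 34.

34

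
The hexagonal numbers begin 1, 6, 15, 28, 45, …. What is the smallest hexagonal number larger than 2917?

3003

Solve n(2n−1) > 2917 for integer n.
The largest n with value ≤ 2917 is 38 (since 2850 ≤ 2917 < 3003), so the first above is n = 39, value 3003.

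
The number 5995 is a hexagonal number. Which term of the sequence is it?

55

Set n(2n−1) = 5995, giving 2n² − n − 5995 = 0.
So n = (1 + 219) / 4 = 220/4 = 55.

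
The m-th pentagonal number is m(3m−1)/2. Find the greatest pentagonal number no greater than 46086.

Solve n(3n−1)/2 ≤ 46086 for integer n.
n = 175 gives 45850 ≤ 46086, while n = 176 gives 46376 > 46086; so the answer is 45850.

45850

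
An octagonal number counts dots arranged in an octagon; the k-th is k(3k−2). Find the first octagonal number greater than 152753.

152776

Solve n(3n−2) > 152753 for integer n.
The largest n with value ≤ 152753 is 225 (since 151425 ≤ 152753 < 152776), so the first above is n = 226, value 152776.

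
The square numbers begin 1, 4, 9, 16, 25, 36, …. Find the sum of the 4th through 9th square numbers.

271

Σ_{i=4}^{9} i² = 285 − 14 = 271.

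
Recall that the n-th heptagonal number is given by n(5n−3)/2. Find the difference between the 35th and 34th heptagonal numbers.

Consecutive heptagonal numbers differ by 5n − 4: here 5·35 − 4 = 171.

171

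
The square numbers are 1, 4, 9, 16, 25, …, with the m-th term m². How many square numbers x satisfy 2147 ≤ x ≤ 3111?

9

The n-th square number is n².
Smallest index with value ≥ 2147: n = 47 (giving 2209).
Largest index with value ≤ 3111: n = 55 (giving 3025).
Indices 47 through 55: 9 terms.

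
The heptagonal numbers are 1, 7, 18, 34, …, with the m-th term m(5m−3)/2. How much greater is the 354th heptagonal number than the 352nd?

354·(5·354 − 3)/2 = 312759 and 352·(5·352 − 3)/2 = 309232.
Difference: 312759 − 309232 = 3527.

3527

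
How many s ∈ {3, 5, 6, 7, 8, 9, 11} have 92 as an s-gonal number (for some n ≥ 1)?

s = 3: P(3, 13) = 91 and P(3, 14) = 105; 92 is not s-gonal.
s = 5: P(5, 8) = 92. ✓
s = 6: P(6, 7) = 91 and P(6, 8) = 120; 92 is not s-gonal.
s = 7: P(7, 6) = 81 and P(7, 7) = 112; 92 is not s-gonal.
s = 8: P(8, 5) = 65 and P(8, 6) = 96; 92 is not s-gonal.
s = 9: P(9, 5) = 75 and P(9, 6) = 111; 92 is not s-gonal.
s = 11: P(11, 4) = 58 and P(11, 5) = 95; 92 is not s-gonal.
Hits: s ∈ {5} → 1.

1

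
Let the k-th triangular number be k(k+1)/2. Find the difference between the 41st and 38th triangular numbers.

41·42/2 = 861 and 38·39/2 = 741.
Difference: 861 − 741 = 120.

120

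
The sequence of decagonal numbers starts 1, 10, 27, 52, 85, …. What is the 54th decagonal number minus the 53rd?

Consecutive decagonal numbers differ by 8n − 7: here 8·54 − 7 = 425.

425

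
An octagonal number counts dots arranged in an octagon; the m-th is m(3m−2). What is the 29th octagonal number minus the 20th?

1305

29·(3·29 − 2) = 2465 and 20·(3·20 − 2) = 1160.
Difference: 2465 − 1160 = 1305.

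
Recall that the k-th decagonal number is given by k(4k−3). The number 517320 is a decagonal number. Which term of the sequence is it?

Set n(4n−3) = 517320, giving 4n² − 3n − 517320 = 0.
The discriminant is 9 + 16·517320 = 8277129, and √8277129 = 2877.
So n = (3 + 2877) / 8 = 2880/8 = 360.

360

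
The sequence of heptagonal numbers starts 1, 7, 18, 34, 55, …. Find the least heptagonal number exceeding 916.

Solve n(5n−3)/2 > 916 for integer n.
The largest n with value ≤ 916 is 19 (since 874 ≤ 916 < 970), so the first above is n = 20, value 970.

970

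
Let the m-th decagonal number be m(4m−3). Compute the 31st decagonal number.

3751

31·(4·31 − 3) = 31·121 = 3751.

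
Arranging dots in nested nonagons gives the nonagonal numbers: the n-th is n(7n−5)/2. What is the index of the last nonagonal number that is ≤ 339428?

Solve n(7n−5)/2 ≤ 339428 for integer n.
n = 311 gives 337746 ≤ 339428, while n = 312 gives 339924 > 339428; so the answer is index 311.

311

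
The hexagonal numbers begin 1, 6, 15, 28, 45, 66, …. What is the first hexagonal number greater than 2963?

3003

Solve n(2n−1) > 2963 for integer n.
The largest n with value ≤ 2963 is 38 (since 2850 ≤ 2963 < 3003), so the first above is n = 39, value 3003.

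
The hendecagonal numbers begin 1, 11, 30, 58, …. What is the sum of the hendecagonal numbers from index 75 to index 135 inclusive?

3089040

Σ i(9i−7)/2 = (9Σi² − 7Σi) / 2 over i = 75..135.
Σi = 9180 − 2775 = 6405 and Σi² = 829260 − 137825 = 691435.
(9·691435 − 7·6405) / 2 = 6178080/2 = 3089040.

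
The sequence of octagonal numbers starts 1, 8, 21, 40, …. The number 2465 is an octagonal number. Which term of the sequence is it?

29

Set n(3n−2) = 2465, giving 3n² − 2n − 2465 = 0.
So n = (2 + 172) / 6 = 174/6 = 29.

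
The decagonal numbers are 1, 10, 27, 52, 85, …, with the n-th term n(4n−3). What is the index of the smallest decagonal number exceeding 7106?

Solve n(4n−3) > 7106 for integer n.
The largest n with value ≤ 7106 is 42 (since 6930 ≤ 7106 < 7267), so the first above is n = 43, value 7267.

43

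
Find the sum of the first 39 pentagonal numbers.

30420

Σ i(3i−1)/2 = (3Σi² − Σi) / 2 over i = 1..39.
Σi = 780 and Σi² = 20540.
(3·20540 − 1·780) / 2 = 60840/2 = 30420.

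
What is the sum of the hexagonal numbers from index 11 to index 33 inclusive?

23782

Σ i(2i−1) = 2Σi² − Σi over i = 11..33.
Σi = 561 − 55 = 506 and Σi² = 12529 − 385 = 12144.
2·12144 − 1·506 = 23782.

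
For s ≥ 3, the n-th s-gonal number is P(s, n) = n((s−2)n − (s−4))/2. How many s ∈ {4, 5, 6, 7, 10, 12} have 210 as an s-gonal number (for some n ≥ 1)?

1

s = 4: P(4, 14) = 196 and P(4, 15) = 225; 210 is not s-gonal.
s = 5: P(5, 12) = 210. ✓
s = 6: P(6, 10) = 190 and P(6, 11) = 231; 210 is not s-gonal.
s = 7: P(7, 9) = 189 and P(7, 10) = 235; 210 is not s-gonal.
s = 10: P(10, 7) = 175 and P(10, 8) = 232; 210 is not s-gonal.
s = 12: P(12, 6) = 156 and P(12, 7) = 217; 210 is not s-gonal.
Hits: s ∈ {5} → 1.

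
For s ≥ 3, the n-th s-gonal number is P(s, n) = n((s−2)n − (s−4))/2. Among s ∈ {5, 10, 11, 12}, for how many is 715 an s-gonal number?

2

s = 5: P(5, 22) = 715. ✓
s = 10: P(10, 13) = 637 and P(10, 14) = 742; 715 is not s-gonal.
s = 11: P(11, 13) = 715. ✓
s = 12: P(12, 12) = 672 and P(12, 13) = 793; 715 is not s-gonal.
Hits: s ∈ {5, 11} → 2.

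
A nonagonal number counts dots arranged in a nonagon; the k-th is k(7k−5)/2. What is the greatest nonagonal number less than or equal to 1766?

Solve n(7n−5)/2 ≤ 1766 for integer n.
n = 22 gives 1639 ≤ 1766, while n = 23 gives 1794 > 1766; so the answer is 1639.

1639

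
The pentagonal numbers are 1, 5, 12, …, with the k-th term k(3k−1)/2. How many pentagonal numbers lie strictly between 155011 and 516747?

266

The n-th pentagonal number is n(3n−1)/2.
Smallest index with value > 155011: n = 322 (giving 155365).
Largest index with value < 516747: n = 587 (giving 516560).
Indices 322 through 587: 266 terms.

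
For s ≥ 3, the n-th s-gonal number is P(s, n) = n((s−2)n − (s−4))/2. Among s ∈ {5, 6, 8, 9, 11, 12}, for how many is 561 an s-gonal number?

s = 5: P(5, 19) = 532 and P(5, 20) = 590; 561 is not s-gonal.
s = 6: P(6, 17) = 561. ✓
s = 8: P(8, 14) = 560 and P(8, 15) = 645; 561 is not s-gonal.
s = 9: P(9, 13) = 559 and P(9, 14) = 651; 561 is not s-gonal.
s = 11: P(11, 11) = 506 and P(11, 12) = 606; 561 is not s-gonal.
s = 12: P(12, 11) = 561. ✓
Hits: s ∈ {6, 12} → 2.

2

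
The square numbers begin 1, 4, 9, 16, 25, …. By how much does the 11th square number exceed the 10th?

21

n² − (n−1)² = 2n − 1, so 11² − 10² = 2·11 − 1 = 21.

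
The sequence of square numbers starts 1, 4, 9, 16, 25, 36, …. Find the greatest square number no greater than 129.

121

Solve n² ≤ 129 for integer n.
n = 11 gives 121 ≤ 129, while n = 12 gives 144 > 129; so the answer is 121.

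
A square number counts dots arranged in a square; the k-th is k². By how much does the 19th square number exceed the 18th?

37

n² − (n−1)² = 2n − 1, so 19² − 18² = 2·19 − 1 = 37.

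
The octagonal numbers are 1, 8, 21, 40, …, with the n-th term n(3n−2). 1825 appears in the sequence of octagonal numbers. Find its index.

Set n(3n−2) = 1825, giving 3n² − 2n − 1825 = 0.
The discriminant is 4 + 12·1825 = 21904, and √21904 = 148.
So n = (2 + 148) / 6 = 150/6 = 25.
Check: 25·(3·25 − 2) = 1825. ✓

25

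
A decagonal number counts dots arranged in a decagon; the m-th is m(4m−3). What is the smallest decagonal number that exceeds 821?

855

Solve n(4n−3) > 821 for integer n.
The largest n with value ≤ 821 is 14 (since 742 ≤ 821 < 855), so the first above is n = 15, value 855.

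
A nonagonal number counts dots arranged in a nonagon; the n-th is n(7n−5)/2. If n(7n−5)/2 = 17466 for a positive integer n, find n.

71

Set n(7n−5)/2 = 17466, giving 7n² − 5n − 34932 = 0.
The discriminant is 25 + 56·17466 = 978121, and √978121 = 989.
So n = (5 + 989) / 14 = 994/14 = 71.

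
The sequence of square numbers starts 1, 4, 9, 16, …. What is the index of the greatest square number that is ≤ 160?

Solve n² ≤ 160 for integer n.
n = 12 gives 144 ≤ 160, while n = 13 gives 169 > 160; so the answer is index 12.

12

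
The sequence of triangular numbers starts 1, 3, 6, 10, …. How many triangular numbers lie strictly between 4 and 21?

3

The n-th triangular number is n(n+1)/2.
Smallest index with value > 4: n = 3 (giving 6).
Largest index with value < 21: n = 5 (giving 15).
Indices 3 through 5: 3 terms.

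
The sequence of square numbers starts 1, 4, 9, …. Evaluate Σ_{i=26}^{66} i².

92496

Σ_{i=26}^{66} i² = 98021 − 5525 = 92496.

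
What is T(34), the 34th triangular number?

595

34·35/2 = 1190/2 = 595.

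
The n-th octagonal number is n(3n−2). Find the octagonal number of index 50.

The 50th octagonal number is n(3n−2) with n = 50.
50·(3·50 − 2) = 50·148 = 7400.

7400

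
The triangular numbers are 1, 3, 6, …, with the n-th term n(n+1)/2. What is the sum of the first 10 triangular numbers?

Σ i(i+1)/2 = (Σi² + Σi) / 2 over i = 1..10.
Σi = 55 and Σi² = 385.
(1·385 + 1·55) / 2 = 440/2 = 220.

220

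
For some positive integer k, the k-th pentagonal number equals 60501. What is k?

201

Set n(3n−1)/2 = 60501, giving 3n² − n − 121002 = 0.
The discriminant is 1 + 24·60501 = 1452025, and √1452025 = 1205.
So n = (1 + 1205) / 6 = 1206/6 = 201.
Check: 201·(3·201 − 1)/2 = 60501. ✓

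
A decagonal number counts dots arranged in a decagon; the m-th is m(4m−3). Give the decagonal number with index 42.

6930

42·(4·42 − 3) = 42·165 = 6930.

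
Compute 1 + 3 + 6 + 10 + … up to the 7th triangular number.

84

Σ i(i+1)/2 = (Σi² + Σi) / 2 over i = 1..7.
Σi = 28 and Σi² = 140.
(1·140 + 1·28) / 2 = 168/2 = 84.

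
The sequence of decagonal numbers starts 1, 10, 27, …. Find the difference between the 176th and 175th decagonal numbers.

1401

Consecutive decagonal numbers differ by 8n − 7: here 8·176 − 7 = 1401.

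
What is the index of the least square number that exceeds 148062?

Solve n² > 148062 for integer n.
The largest n with value ≤ 148062 is 384 (since 147456 ≤ 148062 < 148225), so the first above is n = 385, value 148225.

385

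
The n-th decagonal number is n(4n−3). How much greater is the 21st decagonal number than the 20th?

161

Consecutive decagonal numbers differ by 8n − 7: here 8·21 − 7 = 161.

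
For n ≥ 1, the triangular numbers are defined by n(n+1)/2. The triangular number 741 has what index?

Set n(n+1)/2 = 741, giving n² + n − 1482 = 0.
So n = (-1 + 77) / 2 = 76/2 = 38.
Check: 38·39/2 = 741. ✓

38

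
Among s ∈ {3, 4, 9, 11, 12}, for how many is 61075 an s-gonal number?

1

s = 3: P(3, 349) = 61075. ✓
s = 4: P(4, 247) = 61009 and P(4, 248) = 61504; 61075 is not s-gonal.
s = 9: P(9, 132) = 60654 and P(9, 133) = 61579; 61075 is not s-gonal.
s = 11: P(11, 116) = 60146 and P(11, 117) = 61191; 61075 is not s-gonal.
s = 12: P(12, 110) = 60060 and P(12, 111) = 61161; 61075 is not s-gonal.
Hits: s ∈ {3} → 1.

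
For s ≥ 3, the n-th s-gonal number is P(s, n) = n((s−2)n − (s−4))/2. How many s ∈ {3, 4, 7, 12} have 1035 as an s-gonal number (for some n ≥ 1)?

1

s = 3: P(3, 45) = 1035. ✓
s = 4: P(4, 32) = 1024 and P(4, 33) = 1089; 1035 is not s-gonal.
s = 7: P(7, 20) = 970 and P(7, 21) = 1071; 1035 is not s-gonal.
s = 12: P(12, 14) = 924 and P(12, 15) = 1065; 1035 is not s-gonal.
Hits: s ∈ {3} → 1.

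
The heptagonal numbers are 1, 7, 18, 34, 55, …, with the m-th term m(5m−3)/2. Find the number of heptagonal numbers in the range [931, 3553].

The n-th heptagonal number is n(5n−3)/2.
Smallest index with value ≥ 931: n = 20 (giving 970).
Largest index with value ≤ 3553: n = 38 (giving 3553).
Indices 20 through 38: 19 terms.

19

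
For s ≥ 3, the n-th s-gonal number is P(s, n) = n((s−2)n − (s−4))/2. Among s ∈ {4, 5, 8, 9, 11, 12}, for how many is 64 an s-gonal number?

2

s = 4: P(4, 8) = 64. ✓
s = 5: P(5, 6) = 51 and P(5, 7) = 70; 64 is not s-gonal.
s = 8: P(8, 4) = 40 and P(8, 5) = 65; 64 is not s-gonal.
s = 9: P(9, 4) = 46 and P(9, 5) = 75; 64 is not s-gonal.
s = 11: P(11, 4) = 58 and P(11, 5) = 95; 64 is not s-gonal.
s = 12: P(12, 4) = 64. ✓
Hits: s ∈ {4, 12} → 2.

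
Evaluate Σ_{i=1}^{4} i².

30

Σ_{i=1}^{4} i² = 4·5·9/6 = 30.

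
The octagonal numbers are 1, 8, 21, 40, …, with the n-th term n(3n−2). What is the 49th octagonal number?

The 49th octagonal number is n(3n−2) with n = 49.
49·(3·49 − 2) = 49·145 = 7105.

7105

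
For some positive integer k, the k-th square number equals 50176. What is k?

224

We need n² = 50176, so n = √50176 = 224.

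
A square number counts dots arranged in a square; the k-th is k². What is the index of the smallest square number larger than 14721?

Solve n² > 14721 for integer n.
The largest n with value ≤ 14721 is 121 (since 14641 ≤ 14721 < 14884), so the first above is n = 122, value 14884.

122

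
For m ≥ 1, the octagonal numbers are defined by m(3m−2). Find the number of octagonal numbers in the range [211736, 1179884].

362

The n-th octagonal number is n(3n−2).
Smallest index with value ≥ 211736: n = 266 (giving 211736).
Largest index with value ≤ 1179884: n = 627 (giving 1178133).
Indices 266 through 627: 362 terms.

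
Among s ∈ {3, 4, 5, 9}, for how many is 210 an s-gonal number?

s = 3: P(3, 20) = 210. ✓
s = 4: P(4, 14) = 196 and P(4, 15) = 225; 210 is not s-gonal.
s = 5: P(5, 12) = 210. ✓
s = 9: P(9, 8) = 204 and P(9, 9) = 261; 210 is not s-gonal.
Hits: s ∈ {3, 5} → 2.

2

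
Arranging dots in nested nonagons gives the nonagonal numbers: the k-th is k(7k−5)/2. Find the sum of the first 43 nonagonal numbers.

93654

Σ i(7i−5)/2 = (7Σi² − 5Σi) / 2 over i = 1..43.
Σi = 946 and Σi² = 27434.
(7·27434 − 5·946) / 2 = 187308/2 = 93654.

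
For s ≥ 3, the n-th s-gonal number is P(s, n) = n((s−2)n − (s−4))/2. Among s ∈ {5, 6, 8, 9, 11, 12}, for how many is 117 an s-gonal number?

s = 5: P(5, 9) = 117. ✓
s = 6: P(6, 7) = 91 and P(6, 8) = 120; 117 is not s-gonal.
s = 8: P(8, 6) = 96 and P(8, 7) = 133; 117 is not s-gonal.
s = 9: P(9, 6) = 111 and P(9, 7) = 154; 117 is not s-gonal.
s = 11: P(11, 5) = 95 and P(11, 6) = 141; 117 is not s-gonal.
s = 12: P(12, 5) = 105 and P(12, 6) = 156; 117 is not s-gonal.
Hits: s ∈ {5} → 1.

1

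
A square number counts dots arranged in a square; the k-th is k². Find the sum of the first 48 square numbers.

Σ_{i=1}^{48} i² = 48·49·97/6 = 38024.

38024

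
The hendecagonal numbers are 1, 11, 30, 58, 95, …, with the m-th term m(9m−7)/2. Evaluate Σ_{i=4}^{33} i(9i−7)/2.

Σ i(9i−7)/2 = (9Σi² − 7Σi) / 2 over i = 4..33.
Σi = 561 − 6 = 555 and Σi² = 12529 − 14 = 12515.
(9·12515 − 7·555) / 2 = 108750/2 = 54375.

54375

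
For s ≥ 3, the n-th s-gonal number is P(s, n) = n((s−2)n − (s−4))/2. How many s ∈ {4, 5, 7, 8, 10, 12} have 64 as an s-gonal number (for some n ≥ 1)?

2

s = 4: P(4, 8) = 64. ✓
s = 5: P(5, 6) = 51 and P(5, 7) = 70; 64 is not s-gonal.
s = 7: P(7, 5) = 55 and P(7, 6) = 81; 64 is not s-gonal.
s = 8: P(8, 4) = 40 and P(8, 5) = 65; 64 is not s-gonal.
s = 10: P(10, 4) = 52 and P(10, 5) = 85; 64 is not s-gonal.
s = 12: P(12, 4) = 64. ✓
Hits: s ∈ {4, 12} → 2.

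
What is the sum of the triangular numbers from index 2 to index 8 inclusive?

Σ i(i+1)/2 = (Σi² + Σi) / 2 over i = 2..8.
Σi = 36 − 1 = 35 and Σi² = 204 − 1 = 203.
(1·203 + 1·35) / 2 = 238/2 = 119.

119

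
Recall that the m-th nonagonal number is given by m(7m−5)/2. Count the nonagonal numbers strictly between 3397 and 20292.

45

The n-th nonagonal number is n(7n−5)/2.
Smallest index with value > 3397: n = 32 (giving 3504).
Largest index with value < 20292: n = 76 (giving 20026).
Indices 32 through 76: 45 terms.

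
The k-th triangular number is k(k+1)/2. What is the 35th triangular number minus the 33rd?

69

35·36/2 = 630 and 33·34/2 = 561.
Difference: 630 − 561 = 69.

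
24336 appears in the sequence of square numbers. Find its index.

156

We need n² = 24336, so n = √24336 = 156.
Check: 156² = 24336. ✓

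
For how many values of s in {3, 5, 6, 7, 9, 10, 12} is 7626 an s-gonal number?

2

s = 3: P(3, 123) = 7626. ✓
s = 5: P(5, 71) = 7526 and P(5, 72) = 7740; 7626 is not s-gonal.
s = 6: P(6, 62) = 7626. ✓
s = 7: P(7, 55) = 7480 and P(7, 56) = 7756; 7626 is not s-gonal.
s = 9: P(9, 47) = 7614 and P(9, 48) = 7944; 7626 is not s-gonal.
s = 10: P(10, 44) = 7612 and P(10, 45) = 7965; 7626 is not s-gonal.
s = 12: P(12, 39) = 7449 and P(12, 40) = 7840; 7626 is not s-gonal.
Hits: s ∈ {3, 6} → 2.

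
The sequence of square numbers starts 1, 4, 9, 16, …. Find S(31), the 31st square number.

961

The 31st square number is n² with n = 31.
31² = 961.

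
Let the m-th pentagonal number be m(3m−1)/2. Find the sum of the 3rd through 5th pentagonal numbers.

69

Σ i(3i−1)/2 = (3Σi² − Σi) / 2 over i = 3..5.
Σi = 15 − 3 = 12 and Σi² = 55 − 5 = 50.
(3·50 − 1·12) / 2 = 138/2 = 69.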